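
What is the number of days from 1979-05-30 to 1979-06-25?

May 1979: 31 − 30 = 1 day remains.
June 1–25, 1979: 25 days.
Total: 1 + 25 = 26 days.

26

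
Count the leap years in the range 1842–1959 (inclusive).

28

Years divisible by 4: 1844, 1848, …, 1956 — 29 in all.
Of these, 1900 is divisible by 100 but not 400, so not leap.
Leap years: 29 − 1 = 28.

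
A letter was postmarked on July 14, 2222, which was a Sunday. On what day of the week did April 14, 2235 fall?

Tuesday

From July 14, 2222 to July 14, 2234: 12 years, of which 3 contain a Feb 29 — 9×365 + 3×366 = 4383 days.
July 2234: 31 − 14 = 17 days remain.
Then August (31), September (30), October (31), November (30), December (31), January (31), February 2235 (28), March (31): 31 + 30 + 31 + 30 + 31 + 31 + 28 + 31 = 243 days.
April 1–14, 2235: 14 days.
Residual: 274 days.
Total: 4657 days.
4657 mod 7 = 2, so 2 days after Sunday is Tuesday.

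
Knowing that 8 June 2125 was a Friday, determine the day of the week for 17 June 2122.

Count forward from the earlier date (June 17, 2122) to the later (June 8, 2125):
Day-of-year of June 17, 2122: 168.
Day-of-year of June 8, 2125: 159.
2122 has 365 days, so 365 − 168 = 197 days remain in 2122.
Full years: 2123: 365; 2124: 366. Sum = 731.
Total: 197 + 731 + 159 = 1087 days.
1087 mod 7 = 2, so 2 days before Friday is Wednesday.

Wednesday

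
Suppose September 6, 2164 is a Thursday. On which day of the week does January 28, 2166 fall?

September 6, 2164 → September 6, 2165: 365 days.
September 2165: 30 − 6 = 24 days remain.
Then October (31), November (30), December (31): 31 + 30 + 31 = 92 days.
January 1–28, 2166: 28 days.
Residual: 144 days.
Total: 509 days.
509 mod 7 = 5, so 5 days after Thursday is Tuesday.

Tuesday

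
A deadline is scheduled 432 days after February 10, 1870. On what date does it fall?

April 18, 1871

Count 432 days after February 10, 1870:
February 1870: 28 − 10 = 18 days remain (1870 is not a leap year, so February has 28 days).
Then 13 full months totalling 396 days.
April 1–18, 1871: 18 days.
Total: 18 + 396 + 18 = 432 days.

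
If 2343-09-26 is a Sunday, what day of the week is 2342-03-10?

Tuesday

Count forward from the earlier date (March 10, 2342) to the later (September 26, 2343):
Day-of-year of March 10, 2342: 69.
Day-of-year of September 26, 2343: 269.
2342 has 365 days, so 365 − 69 = 296 days remain in 2342.
Total: 296 + 269 = 565 days.
565 mod 7 = 5, so 5 days before Sunday is Tuesday.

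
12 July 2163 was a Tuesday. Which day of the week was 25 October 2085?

Thursday

Count forward from the earlier date (October 25, 2085) to the later (July 12, 2163):
Day-of-year of October 25, 2085: 298.
Day-of-year of July 12, 2163: 193.
2085 has 365 days, so 365 − 298 = 67 days remain in 2085.
Full years 2086–2162: 59 common + 18 leap = 59×365 + 18×366 = 28123 days.
Total: 67 + 28123 + 193 = 28383 days.
28383 mod 7 = 5, so 5 days before Tuesday is Thursday.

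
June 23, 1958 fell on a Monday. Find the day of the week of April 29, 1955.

Friday

Count forward from the earlier date (April 29, 1955) to the later (June 23, 1958):
Day-of-year of April 29, 1955: 119.
Day-of-year of June 23, 1958: 174.
1955 has 365 days, so 365 − 119 = 246 days remain in 1955.
Full years: 1956: 366; 1957: 365. Sum = 731.
Total: 246 + 731 + 174 = 1151 days.
1151 mod 7 = 3, so 3 days before Monday is Friday.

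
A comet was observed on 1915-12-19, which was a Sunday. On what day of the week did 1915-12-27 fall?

Monday

Within December 1915: 27 − 19 = 8 days.
8 mod 7 = 1, so 1 day after Sunday is Monday.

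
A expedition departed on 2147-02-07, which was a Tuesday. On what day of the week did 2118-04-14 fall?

Count forward from the earlier date (April 14, 2118) to the later (February 7, 2147):
From April 14, 2118 to April 14, 2146: 28 years, of which 7 contain a Feb 29 — 21×365 + 7×366 = 10227 days.
April 2146: 30 − 14 = 16 days remain.
Then 9 full months totalling 276 days.
February 1–7, 2147: 7 days (2147 is not a leap year).
Residual: 299 days.
Total: 10526 days.
10526 mod 7 = 5, so 5 days before Tuesday is Thursday.

Thursday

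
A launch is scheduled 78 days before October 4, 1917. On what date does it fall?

July 18, 1917

Count 78 days before October 4, 1917:
July 1917: 31 − 18 = 13 days remain.
Then August (31), September (30): 31 + 30 = 61 days.
October 1–4, 1917: 4 days.
Total: 13 + 61 + 4 = 78 days.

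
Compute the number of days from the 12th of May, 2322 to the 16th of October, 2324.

888

Day-of-year of May 12, 2322: 132.
Day-of-year of October 16, 2324: 290.
2322 has 365 days, so 365 − 132 = 233 days remain in 2322.
Full years: 2323: 365. Sum = 365.
Total: 233 + 365 + 290 = 888 days.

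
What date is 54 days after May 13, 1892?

July 6, 1892

Count 54 days after May 13, 1892:
May 1892: 31 − 13 = 18 days remain.
Then June (30): 30 days.
July 1–6, 1892: 6 days.
Total: 18 + 30 + 6 = 54 days.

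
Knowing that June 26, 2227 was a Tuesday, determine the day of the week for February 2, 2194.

Sunday

Count forward from the earlier date (February 2, 2194) to the later (June 26, 2227):
Day-of-year of February 2, 2194: 33.
Day-of-year of June 26, 2227: 177.
2194 has 365 days, so 365 − 33 = 332 days remain in 2194.
Full years 2195–2226: 25 common + 7 leap = 25×365 + 7×366 = 11687 days.
Total: 332 + 11687 + 177 = 12196 days.
12196 mod 7 = 2, so 2 days before Tuesday is Sunday.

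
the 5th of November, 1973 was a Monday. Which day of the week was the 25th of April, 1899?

Count forward from the earlier date (April 25, 1899) to the later (November 5, 1973):
Day-of-year of April 25, 1899: 115.
Day-of-year of November 5, 1973: 309.
1899 has 365 days, so 365 − 115 = 250 days remain in 1899.
Full years 1900–1972: 55 common + 18 leap = 55×365 + 18×366 = 26663 days.
Total: 250 + 26663 + 309 = 27222 days.
27222 mod 7 = 6, so 6 days before Monday is Tuesday.

Tuesday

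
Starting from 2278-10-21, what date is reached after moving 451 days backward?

2277-07-27

Count 451 days before October 21, 2278:
July 2277: 31 − 27 = 4 days remain.
Then 14 full months totalling 426 days.
October 1–21, 2278: 21 days.
Total: 4 + 426 + 21 = 451 days.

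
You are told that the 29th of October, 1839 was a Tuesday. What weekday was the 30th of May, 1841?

Day-of-year of October 29, 1839: 302.
Day-of-year of May 30, 1841: 150.
1839 has 365 days, so 365 − 302 = 63 days remain in 1839.
Full years: 1840: 366. Sum = 366.
Total: 63 + 366 + 150 = 579 days.
579 mod 7 = 5, so 5 days after Tuesday is Sunday.

Sunday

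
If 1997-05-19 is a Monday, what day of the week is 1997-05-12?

Count forward from the earlier date (May 12, 1997) to the later (May 19, 1997):
Within May 1997: 19 − 12 = 7 days.
7 is a multiple of 7, so 1997-05-12 falls on the same weekday: Monday.

Monday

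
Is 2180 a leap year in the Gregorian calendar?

Yes

2180 is a leap year.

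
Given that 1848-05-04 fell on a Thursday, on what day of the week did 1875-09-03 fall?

Day-of-year of May 4, 1848: 125.
Day-of-year of September 3, 1875: 246.
1848 has 366 days, so 366 − 125 = 241 days remain in 1848.
Full years 1849–1874: 20 common + 6 leap = 20×365 + 6×366 = 9496 days.
Total: 241 + 9496 + 246 = 9983 days.
9983 mod 7 = 1, so 1 day after Thursday is Friday.

Friday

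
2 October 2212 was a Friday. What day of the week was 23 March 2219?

Tuesday

October 2, 2212 → October 2, 2213: 365 days.
October 2, 2213 → October 2, 2214: 365 days.
October 2, 2214 → October 2, 2215: 365 days.
October 2, 2215 → October 2, 2216: 366 days (2216 is a leap year).
October 2, 2216 → October 2, 2217: 365 days.
October 2, 2217 → October 2, 2218: 365 days.
October 2218: 31 − 2 = 29 days remain.
Then November (30), December (31), January (31), February 2219 (28): 30 + 31 + 31 + 28 = 120 days.
March 1–23, 2219: 23 days.
Residual: 172 days.
Total: 2363 days.
2363 mod 7 = 4, so 4 days after Friday is Tuesday.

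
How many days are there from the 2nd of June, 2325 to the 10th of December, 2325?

191

June 2325: 30 − 2 = 28 days remain.
Then July (31), August (31), September (30), October (31), November (30): 31 + 31 + 30 + 31 + 30 = 153 days.
December 1–10, 2325: 10 days.
Total: 28 + 153 + 10 = 191 days.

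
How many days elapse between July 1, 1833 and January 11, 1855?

7864

From July 1, 1833 to July 1, 1854: 21 years, of which 5 contain a Feb 29 — 16×365 + 5×366 = 7670 days.
July 1854: 31 − 1 = 30 days remain.
Then August (31), September (30), October (31), November (30), December (31): 31 + 30 + 31 + 30 + 31 = 153 days.
January 1–11, 1855: 11 days.
Residual: 194 days.
Total: 7864 days.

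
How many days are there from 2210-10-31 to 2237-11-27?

9889

From October 31, 2210 to October 31, 2237: 27 years, of which 7 contain a Feb 29 — 20×365 + 7×366 = 9862 days.
October 2237: 31 − 31 = 0 days remain.
November 1–27, 2237: 27 days.
Residual: 27 days.
Total: 9889 days.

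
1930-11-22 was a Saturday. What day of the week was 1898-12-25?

Count forward from the earlier date (December 25, 1898) to the later (November 22, 1930):
From December 25, 1898 to December 25, 1929: 31 years, of which 7 contain a Feb 29 — 24×365 + 7×366 = 11322 days.
(1900 is not a leap year (divisible by 100 but not 400).)
December 1929: 31 − 25 = 6 days remain.
Then 10 full months totalling 304 days.
November 1–22, 1930: 22 days.
Residual: 332 days.
Total: 11654 days.
11654 mod 7 = 6, so 6 days before Saturday is Sunday.

Sunday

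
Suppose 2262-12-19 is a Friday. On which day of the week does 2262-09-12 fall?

Count forward from the earlier date (September 12, 2262) to the later (December 19, 2262):
September 2262: 30 − 12 = 18 days remain.
Then October (31), November (30): 31 + 30 = 61 days.
December 1–19, 2262: 19 days.
Total: 18 + 61 + 19 = 98 days.
98 is a multiple of 7, so 2262-09-12 falls on the same weekday: Friday.

Friday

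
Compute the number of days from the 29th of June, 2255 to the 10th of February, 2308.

19218

Day-of-year of June 29, 2255: 180.
Day-of-year of February 10, 2308: 41.
2255 has 365 days, so 365 − 180 = 185 days remain in 2255.
Full years 2256–2307: 40 common + 12 leap = 40×365 + 12×366 = 18992 days.
Total: 185 + 18992 + 41 = 19218 days.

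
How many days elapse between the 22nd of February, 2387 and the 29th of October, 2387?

February 2387: 28 − 22 = 6 days remain (2387 is not a leap year, so February has 28 days).
Then March (31), April (30), May (31), June (30), July (31), August (31), September (30): 31 + 30 + 31 + 30 + 31 + 31 + 30 = 214 days.
October 1–29, 2387: 29 days.
Total: 6 + 214 + 29 = 249 days.

249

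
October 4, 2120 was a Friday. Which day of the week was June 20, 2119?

Tuesday

Count forward from the earlier date (June 20, 2119) to the later (October 4, 2120):
June 2119: 30 − 20 = 10 days remain.
Then 15 full months totalling 458 days.
October 1–4, 2120: 4 days.
Total: 10 + 458 + 4 = 472 days.
472 mod 7 = 3, so 3 days before Friday is Tuesday.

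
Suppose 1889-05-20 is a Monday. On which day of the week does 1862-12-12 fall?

Friday

Count forward from the earlier date (December 12, 1862) to the later (May 20, 1889):
Day-of-year of December 12, 1862: 346.
Day-of-year of May 20, 1889: 140.
1862 has 365 days, so 365 − 346 = 19 days remain in 1862.
Full years 1863–1888: 19 common + 7 leap = 19×365 + 7×366 = 9497 days.
Total: 19 + 9497 + 140 = 9656 days.
9656 mod 7 = 3, so 3 days before Monday is Friday.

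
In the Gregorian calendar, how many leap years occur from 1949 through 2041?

23

Years divisible by 4: 1952, 1956, …, 2040 — 23 in all.
2000 is divisible by 400, so still leap.
No century exceptions apply. Count: 23.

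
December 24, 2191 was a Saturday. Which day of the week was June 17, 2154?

Count forward from the earlier date (June 17, 2154) to the later (December 24, 2191):
From June 17, 2154 to June 17, 2191: 37 years, of which 9 contain a Feb 29 — 28×365 + 9×366 = 13514 days.
June 2191: 30 − 17 = 13 days remain.
Then July (31), August (31), September (30), October (31), November (30): 31 + 31 + 30 + 31 + 30 = 153 days.
December 1–24, 2191: 24 days.
Residual: 190 days.
Total: 13704 days.
13704 mod 7 = 5, so 5 days before Saturday is Monday.

Monday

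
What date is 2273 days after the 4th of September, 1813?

the 25th of November, 1819

Count 2273 days after September 4, 1813:
September 4, 1813 → September 4, 1814: 365 days.
September 4, 1814 → September 4, 1815: 365 days.
September 4, 1815 → September 4, 1816: 366 days (1816 is a leap year).
September 4, 1816 → September 4, 1817: 365 days.
September 4, 1817 → September 4, 1818: 365 days.
September 4, 1818 → September 4, 1819: 365 days.
September 1819: 30 − 4 = 26 days remain.
Then October (31): 31 days.
November 1–25, 1819: 25 days.
Residual: 82 days.
Total: 2273 days.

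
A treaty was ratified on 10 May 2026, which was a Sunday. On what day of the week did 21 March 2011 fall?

Count forward from the earlier date (March 21, 2011) to the later (May 10, 2026):
Day-of-year of March 21, 2011: 80.
Day-of-year of May 10, 2026: 130.
2011 has 365 days, so 365 − 80 = 285 days remain in 2011.
Full years 2012–2025: 10 common + 4 leap = 10×365 + 4×366 = 5114 days.
Total: 285 + 5114 + 130 = 5529 days.
5529 mod 7 = 6, so 6 days before Sunday is Monday.

Monday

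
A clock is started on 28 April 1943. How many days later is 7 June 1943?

April 1943: 30 − 28 = 2 days remain.
Then May (31): 31 days.
June 1–7, 1943: 7 days.
Total: 2 + 31 + 7 = 40 days.

40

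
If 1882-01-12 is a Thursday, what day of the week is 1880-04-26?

Count forward from the earlier date (April 26, 1880) to the later (January 12, 1882):
Day-of-year of April 26, 1880: 117.
Day-of-year of January 12, 1882: 12.
1880 has 366 days, so 366 − 117 = 249 days remain in 1880.
Full years: 1881: 365. Sum = 365.
Total: 249 + 365 + 12 = 626 days.
626 mod 7 = 3, so 3 days before Thursday is Monday.

Monday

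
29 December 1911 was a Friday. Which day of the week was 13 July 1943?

Day-of-year of December 29, 1911: 363.
Day-of-year of July 13, 1943: 194.
1911 has 365 days, so 365 − 363 = 2 days remain in 1911.
Full years 1912–1942: 23 common + 8 leap = 23×365 + 8×366 = 11323 days.
Total: 2 + 11323 + 194 = 11519 days.
11519 mod 7 = 4, so 4 days after Friday is Tuesday.

Tuesday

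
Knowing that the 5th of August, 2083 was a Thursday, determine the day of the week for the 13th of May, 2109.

Monday

From August 5, 2083 to August 5, 2108: 25 years, of which 6 contain a Feb 29 — 19×365 + 6×366 = 9131 days.
(2100 is not a leap year (divisible by 100 but not 400).)
August 2108: 31 − 5 = 26 days remain.
Then September (30), October (31), November (30), December (31), January (31), February 2109 (28), March (31), April (30): 30 + 31 + 30 + 31 + 31 + 28 + 31 + 30 = 242 days.
May 1–13, 2109: 13 days.
Residual: 281 days.
Total: 9412 days.
9412 mod 7 = 4, so 4 days after Thursday is Monday.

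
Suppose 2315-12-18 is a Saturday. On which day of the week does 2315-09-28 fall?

Tuesday

Count forward from the earlier date (September 28, 2315) to the later (December 18, 2315):
September 2315: 30 − 28 = 2 days remain.
Then October (31), November (30): 31 + 30 = 61 days.
December 1–18, 2315: 18 days.
Total: 2 + 61 + 18 = 81 days.
81 mod 7 = 4, so 4 days before Saturday is Tuesday.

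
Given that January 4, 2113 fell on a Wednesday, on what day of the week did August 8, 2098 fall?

Friday

Count forward from the earlier date (August 8, 2098) to the later (January 4, 2113):
Day-of-year of August 8, 2098: 220.
Day-of-year of January 4, 2113: 4.
2098 has 365 days, so 365 − 220 = 145 days remain in 2098.
Full years 2099–2112: 11 common + 3 leap = 11×365 + 3×366 = 5113 days.
Total: 145 + 5113 + 4 = 5262 days.
5262 mod 7 = 5, so 5 days before Wednesday is Friday.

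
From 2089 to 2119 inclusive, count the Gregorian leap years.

Years divisible by 4 in [2089, 2119]: 2092, 2096, 2100, 2104, 2108, 2112, 2116.
Of these, 2100 is divisible by 100 but not 400, so not leap.
Leap years: 7 − 1 = 6.

6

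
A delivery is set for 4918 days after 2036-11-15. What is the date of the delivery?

2050-05-04

Count 4918 days after November 15, 2036:
Day-of-year of November 15, 2036: 320.
Day-of-year of May 4, 2050: 124.
2036 has 366 days, so 366 − 320 = 46 days remain in 2036.
Full years 2037–2049: 10 common + 3 leap = 10×365 + 3×366 = 4748 days.
Total: 46 + 4748 + 124 = 4918 days.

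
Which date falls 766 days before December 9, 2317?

November 4, 2315

Count 766 days before December 9, 2317:
November 2315: 30 − 4 = 26 days remain.
Then 24 full months totalling 731 days.
December 1–9, 2317: 9 days.
Total: 26 + 731 + 9 = 766 days.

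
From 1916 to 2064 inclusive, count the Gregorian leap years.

38

Years divisible by 4: 1916, 1920, …, 2064 — 38 in all.
2000 is divisible by 400, so still leap.
No century exceptions apply. Count: 38.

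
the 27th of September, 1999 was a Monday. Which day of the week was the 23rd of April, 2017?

From September 27, 1999 to September 27, 2016: 17 years, of which 5 contain a Feb 29 — 12×365 + 5×366 = 6210 days.
(2000 is a leap year (divisible by 400).)
September 2016: 30 − 27 = 3 days remain.
Then October (31), November (30), December (31), January (31), February 2017 (28), March (31): 31 + 30 + 31 + 31 + 28 + 31 = 182 days.
April 1–23, 2017: 23 days.
Residual: 208 days.
Total: 6418 days.
6418 mod 7 = 6, so 6 days after Monday is Sunday.

Sunday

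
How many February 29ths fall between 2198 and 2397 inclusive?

48

Years divisible by 4: 2200, 2204, …, 2396 — 50 in all.
Of these, 2200, 2300 are divisible by 100 but not 400, so not leap.
Leap years: 50 − 2 = 48.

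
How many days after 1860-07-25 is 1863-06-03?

July 25, 1860 → July 25, 1861: 365 days.
July 25, 1861 → July 25, 1862: 365 days.
July 1862: 31 − 25 = 6 days remain.
Then 10 full months totalling 304 days.
June 1–3, 1863: 3 days.
Residual: 313 days.
Total: 1043 days.

1043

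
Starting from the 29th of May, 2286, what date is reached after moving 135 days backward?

the 14th of January, 2286

Count 135 days before May 29, 2286:
January 2286: 31 − 14 = 17 days remain.
Then February 2286 (28), March (31), April (30): 28 + 31 + 30 = 89 days.
May 1–29, 2286: 29 days.
Total: 17 + 89 + 29 = 135 days.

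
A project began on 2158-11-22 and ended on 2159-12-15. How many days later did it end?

Day-of-year of November 22, 2158: 326.
Day-of-year of December 15, 2159: 349.
2158 has 365 days, so 365 − 326 = 39 days remain in 2158.
Total: 39 + 349 = 388 days.

388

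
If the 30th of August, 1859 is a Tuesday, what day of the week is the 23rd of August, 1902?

Saturday

From August 30, 1859 to August 30, 1901: 42 years, of which 10 contain a Feb 29 — 32×365 + 10×366 = 15340 days.
(1900 is not a leap year (divisible by 100 but not 400).)
August 1901: 31 − 30 = 1 day remains.
Then 11 full months totalling 334 days.
August 1–23, 1902: 23 days.
Residual: 358 days.
Total: 15698 days.
15698 mod 7 = 4, so 4 days after Tuesday is Saturday.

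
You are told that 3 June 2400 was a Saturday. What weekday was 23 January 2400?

Sunday

Count forward from the earlier date (January 23, 2400) to the later (June 3, 2400):
January 2400: 31 − 23 = 8 days remain.
Then February 2400 (29), March (31), April (30), May (31): 29 + 31 + 30 + 31 = 121 days.
June 1–3, 2400: 3 days.
Total: 8 + 121 + 3 = 132 days.
132 mod 7 = 6, so 6 days before Saturday is Sunday.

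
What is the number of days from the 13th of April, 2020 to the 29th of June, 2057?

13591

Day-of-year of April 13, 2020: 104.
Day-of-year of June 29, 2057: 180.
2020 has 366 days, so 366 − 104 = 262 days remain in 2020.
Full years 2021–2056: 27 common + 9 leap = 27×365 + 9×366 = 13149 days.
Total: 262 + 13149 + 180 = 13591 days.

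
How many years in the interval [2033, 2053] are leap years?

Years divisible by 4 in [2033, 2053]: 2036, 2040, 2044, 2048, 2052.
No century exceptions apply. Count: 5.

5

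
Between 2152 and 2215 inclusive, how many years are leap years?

Years divisible by 4: 2152, 2156, …, 2212 — 16 in all.
Of these, 2200 is divisible by 100 but not 400, so not leap.
Leap years: 16 − 1 = 15.

15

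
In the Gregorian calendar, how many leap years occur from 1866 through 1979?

27

Years divisible by 4: 1868, 1872, …, 1976 — 28 in all.
Of these, 1900 is divisible by 100 but not 400, so not leap.
Leap years: 28 − 1 = 27.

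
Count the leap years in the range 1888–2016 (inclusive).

Years divisible by 4: 1888, 1892, …, 2016 — 33 in all.
Of these, 1900 is divisible by 100 but not 400, so not leap.
2000 is divisible by 400, so still leap.
Leap years: 33 − 1 = 32.

32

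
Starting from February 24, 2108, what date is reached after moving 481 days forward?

June 19, 2109

Count 481 days after February 24, 2108:
February 24, 2108 → February 24, 2109: 366 days (2108 is a leap year).
February 2109: 28 − 24 = 4 days remain (2109 is not a leap year, so February has 28 days).
Then March (31), April (30), May (31): 31 + 30 + 31 = 92 days.
June 1–19, 2109: 19 days.
Residual: 115 days.
Total: 481 days.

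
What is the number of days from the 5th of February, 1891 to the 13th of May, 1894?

1193

February 5, 1891 → February 5, 1892: 365 days.
February 5, 1892 → February 5, 1893: 366 days (1892 is a leap year).
February 5, 1893 → February 5, 1894: 365 days.
February 1894: 28 − 5 = 23 days remain (1894 is not a leap year, so February has 28 days).
Then March (31), April (30): 31 + 30 = 61 days.
May 1–13, 1894: 13 days.
Residual: 97 days.
Total: 1193 days.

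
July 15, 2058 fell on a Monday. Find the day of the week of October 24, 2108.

Wednesday

From July 15, 2058 to July 15, 2108: 50 years, of which 12 contain a Feb 29 — 38×365 + 12×366 = 18262 days.
(2100 is not a leap year (divisible by 100 but not 400).)
July 2108: 31 − 15 = 16 days remain.
Then August (31), September (30): 31 + 30 = 61 days.
October 1–24, 2108: 24 days.
Residual: 101 days.
Total: 18363 days.
18363 mod 7 = 2, so 2 days after Monday is Wednesday.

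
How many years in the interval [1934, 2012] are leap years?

20

Years divisible by 4: 1936, 1940, …, 2012 — 20 in all.
2000 is divisible by 400, so still leap.
No century exceptions apply. Count: 20.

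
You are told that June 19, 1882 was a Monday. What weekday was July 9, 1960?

From June 19, 1882 to June 19, 1960: 78 years, of which 19 contain a Feb 29 — 59×365 + 19×366 = 28489 days.
(1900 is not a leap year (divisible by 100 but not 400).)
June 1960: 30 − 19 = 11 days remain.
July 1–9, 1960: 9 days.
Residual: 20 days.
Total: 28509 days.
28509 mod 7 = 5, so 5 days after Monday is Saturday.

Saturday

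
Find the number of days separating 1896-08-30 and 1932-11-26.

Day-of-year of August 30, 1896: 243.
Day-of-year of November 26, 1932: 331.
1896 has 366 days, so 366 − 243 = 123 days remain in 1896.
Full years 1897–1931: 28 common + 7 leap = 28×365 + 7×366 = 12782 days.
Total: 123 + 12782 + 331 = 13236 days.

13236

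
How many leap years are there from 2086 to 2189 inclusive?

25

Years divisible by 4: 2088, 2092, …, 2188 — 26 in all.
Of these, 2100 is divisible by 100 but not 400, so not leap.
Leap years: 26 − 1 = 25.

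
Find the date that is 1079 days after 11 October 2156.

25 September 2159

Count 1079 days after October 11, 2156:
October 11, 2156 → October 11, 2157: 365 days.
October 11, 2157 → October 11, 2158: 365 days.
October 2158: 31 − 11 = 20 days remain.
Then 10 full months totalling 304 days.
September 1–25, 2159: 25 days.
Residual: 349 days.
Total: 1079 days.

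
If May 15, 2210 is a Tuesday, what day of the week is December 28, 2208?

Wednesday

Count forward from the earlier date (December 28, 2208) to the later (May 15, 2210):
December 2208: 31 − 28 = 3 days remain.
Then 16 full months totalling 485 days.
May 1–15, 2210: 15 days.
Total: 3 + 485 + 15 = 503 days.
503 mod 7 = 6, so 6 days before Tuesday is Wednesday.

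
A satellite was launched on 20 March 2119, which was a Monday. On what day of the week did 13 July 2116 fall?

Count forward from the earlier date (July 13, 2116) to the later (March 20, 2119):
Day-of-year of July 13, 2116: 195.
Day-of-year of March 20, 2119: 79.
2116 has 366 days, so 366 − 195 = 171 days remain in 2116.
Full years: 2117: 365; 2118: 365. Sum = 730.
Total: 171 + 730 + 79 = 980 days.
980 is a multiple of 7, so 13 July 2116 falls on the same weekday: Monday.

Monday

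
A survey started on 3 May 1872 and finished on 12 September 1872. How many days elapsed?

132

May 1872: 31 − 3 = 28 days remain.
Then June (30), July (31), August (31): 30 + 31 + 31 = 92 days.
September 1–12, 1872: 12 days.
Total: 28 + 92 + 12 = 132 days.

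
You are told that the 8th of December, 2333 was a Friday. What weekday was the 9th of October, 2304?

Sunday

Count forward from the earlier date (October 9, 2304) to the later (December 8, 2333):
Day-of-year of October 9, 2304: 283.
Day-of-year of December 8, 2333: 342.
2304 has 366 days, so 366 − 283 = 83 days remain in 2304.
Full years 2305–2332: 21 common + 7 leap = 21×365 + 7×366 = 10227 days.
Total: 83 + 10227 + 342 = 10652 days.
10652 mod 7 = 5, so 5 days before Friday is Sunday.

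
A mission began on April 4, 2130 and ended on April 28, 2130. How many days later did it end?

Within April 2130: 28 − 4 = 24 days.

24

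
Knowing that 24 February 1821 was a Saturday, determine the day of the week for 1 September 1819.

Wednesday

Count forward from the earlier date (September 1, 1819) to the later (February 24, 1821):
September 1, 1819 → September 1, 1820: 366 days (1820 is a leap year).
September 1820: 30 − 1 = 29 days remain.
Then October (31), November (30), December (31), January (31): 31 + 30 + 31 + 31 = 123 days.
February 1–24, 1821: 24 days (1821 is not a leap year).
Residual: 176 days.
Total: 542 days.
542 mod 7 = 3, so 3 days before Saturday is Wednesday.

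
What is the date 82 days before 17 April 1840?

26 January 1840

Count 82 days before April 17, 1840:
January 1840: 31 − 26 = 5 days remain.
Then February 1840 (29), March (31): 29 + 31 = 60 days.
April 1–17, 1840: 17 days.
Total: 5 + 60 + 17 = 82 days.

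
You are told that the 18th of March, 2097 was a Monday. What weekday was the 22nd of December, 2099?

Day-of-year of March 18, 2097: 77.
Day-of-year of December 22, 2099: 356.
2097 has 365 days, so 365 − 77 = 288 days remain in 2097.
Full years: 2098: 365. Sum = 365.
Total: 288 + 365 + 356 = 1009 days.
1009 mod 7 = 1, so 1 day after Monday is Tuesday.

Tuesday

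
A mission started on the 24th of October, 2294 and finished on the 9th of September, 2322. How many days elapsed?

10181

From October 24, 2294 to October 24, 2321: 27 years, of which 6 contain a Feb 29 — 21×365 + 6×366 = 9861 days.
(2300 is not a leap year (divisible by 100 but not 400).)
October 2321: 31 − 24 = 7 days remain.
Then 10 full months totalling 304 days.
September 1–9, 2322: 9 days.
Residual: 320 days.
Total: 10181 days.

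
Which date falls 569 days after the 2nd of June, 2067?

the 22nd of December, 2068

Count 569 days after June 2, 2067:
Day-of-year of June 2, 2067: 153.
Day-of-year of December 22, 2068: 357.
2067 has 365 days, so 365 − 153 = 212 days remain in 2067.
Total: 212 + 357 = 569 days.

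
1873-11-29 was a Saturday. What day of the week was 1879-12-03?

Wednesday

November 29, 1873 → November 29, 1874: 365 days.
November 29, 1874 → November 29, 1875: 365 days.
November 29, 1875 → November 29, 1876: 366 days (1876 is a leap year).
November 29, 1876 → November 29, 1877: 365 days.
November 29, 1877 → November 29, 1878: 365 days.
November 29, 1878 → November 29, 1879: 365 days.
November 1879: 30 − 29 = 1 day remains.
December 1–3, 1879: 3 days.
Residual: 4 days.
Total: 2195 days.
2195 mod 7 = 4, so 4 days after Saturday is Wednesday.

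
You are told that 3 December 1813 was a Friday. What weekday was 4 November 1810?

Sunday

Count forward from the earlier date (November 4, 1810) to the later (December 3, 1813):
Day-of-year of November 4, 1810: 308.
Day-of-year of December 3, 1813: 337.
1810 has 365 days, so 365 − 308 = 57 days remain in 1810.
Full years: 1811: 365; 1812: 366. Sum = 731.
Total: 57 + 731 + 337 = 1125 days.
1125 mod 7 = 5, so 5 days before Friday is Sunday.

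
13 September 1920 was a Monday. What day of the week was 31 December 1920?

September 1920: 30 − 13 = 17 days remain.
Then October (31), November (30): 31 + 30 = 61 days.
December 1–31, 1920: 31 days.
Total: 17 + 61 + 31 = 109 days.
109 mod 7 = 4, so 4 days after Monday is Friday.

Friday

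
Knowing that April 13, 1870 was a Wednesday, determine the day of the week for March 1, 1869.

Count forward from the earlier date (March 1, 1869) to the later (April 13, 1870):
Day-of-year of March 1, 1869: 60.
Day-of-year of April 13, 1870: 103.
1869 has 365 days, so 365 − 60 = 305 days remain in 1869.
Total: 305 + 103 = 408 days.
408 mod 7 = 2, so 2 days before Wednesday is Monday.

Monday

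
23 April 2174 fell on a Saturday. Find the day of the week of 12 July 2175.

Wednesday

Day-of-year of April 23, 2174: 113.
Day-of-year of July 12, 2175: 193.
2174 has 365 days, so 365 − 113 = 252 days remain in 2174.
Total: 252 + 193 = 445 days.
445 mod 7 = 4, so 4 days after Saturday is Wednesday.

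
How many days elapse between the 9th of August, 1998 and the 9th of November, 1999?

Day-of-year of August 9, 1998: 221.
Day-of-year of November 9, 1999: 313.
1998 has 365 days, so 365 − 221 = 144 days remain in 1998.
Total: 144 + 313 = 457 days.

457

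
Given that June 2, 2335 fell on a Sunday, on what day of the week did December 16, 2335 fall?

June 2335: 30 − 2 = 28 days remain.
Then July (31), August (31), September (30), October (31), November (30): 31 + 31 + 30 + 31 + 30 = 153 days.
December 1–16, 2335: 16 days.
Total: 28 + 153 + 16 = 197 days.
197 mod 7 = 1, so 1 day after Sunday is Monday.

Monday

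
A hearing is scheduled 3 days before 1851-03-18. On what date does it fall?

1851-03-15

Count 3 days before March 18, 1851:
Within March 1851: 18 − 15 = 3 days.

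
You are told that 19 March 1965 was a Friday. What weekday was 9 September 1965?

Thursday

March 1965: 31 − 19 = 12 days remain.
Then April (30), May (31), June (30), July (31), August (31): 30 + 31 + 30 + 31 + 31 = 153 days.
September 1–9, 1965: 9 days.
Total: 12 + 153 + 9 = 174 days.
174 mod 7 = 6, so 6 days after Friday is Thursday.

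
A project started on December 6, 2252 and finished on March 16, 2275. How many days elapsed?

8135

From December 6, 2252 to December 6, 2274: 22 years, of which 5 contain a Feb 29 — 17×365 + 5×366 = 8035 days.
December 2274: 31 − 6 = 25 days remain.
Then January (31), February 2275 (28): 31 + 28 = 59 days.
March 1–16, 2275: 16 days.
Residual: 100 days.
Total: 8135 days.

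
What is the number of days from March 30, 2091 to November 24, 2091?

March 2091: 31 − 30 = 1 day remains.
Then April (30), May (31), June (30), July (31), August (31), September (30), October (31): 30 + 31 + 30 + 31 + 31 + 30 + 31 = 214 days.
November 1–24, 2091: 24 days.
Total: 1 + 214 + 24 = 239 days.

239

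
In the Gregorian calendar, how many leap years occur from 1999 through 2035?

Years divisible by 4 in [1999, 2035]: 2000, 2004, 2008, 2012, 2016, 2020, 2024, 2028, 2032.
2000 is divisible by 400, so still leap.
No century exceptions apply. Count: 9.

9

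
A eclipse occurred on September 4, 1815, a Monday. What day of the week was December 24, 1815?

September 1815: 30 − 4 = 26 days remain.
Then October (31), November (30): 31 + 30 = 61 days.
December 1–24, 1815: 24 days.
Total: 26 + 61 + 24 = 111 days.
111 mod 7 = 6, so 6 days after Monday is Sunday.

Sunday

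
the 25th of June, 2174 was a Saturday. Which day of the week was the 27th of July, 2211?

Saturday

From June 25, 2174 to June 25, 2211: 37 years, of which 8 contain a Feb 29 — 29×365 + 8×366 = 13513 days.
(2200 is not a leap year (divisible by 100 but not 400).)
June 2211: 30 − 25 = 5 days remain.
July 1–27, 2211: 27 days.
Residual: 32 days.
Total: 13545 days.
13545 is a multiple of 7, so the 27th of July, 2211 falls on the same weekday: Saturday.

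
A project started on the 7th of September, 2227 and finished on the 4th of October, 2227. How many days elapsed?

September 2227: 30 − 7 = 23 days remain.
October 1–4, 2227: 4 days.
Total: 23 + 4 = 27 days.

27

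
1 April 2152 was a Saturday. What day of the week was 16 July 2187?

From April 1, 2152 to April 1, 2187: 35 years, of which 8 contain a Feb 29 — 27×365 + 8×366 = 12783 days.
April 2187: 30 − 1 = 29 days remain.
Then May (31), June (30): 31 + 30 = 61 days.
July 1–16, 2187: 16 days.
Residual: 106 days.
Total: 12889 days.
12889 mod 7 = 2, so 2 days after Saturday is Monday.

Monday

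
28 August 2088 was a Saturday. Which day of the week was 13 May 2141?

Saturday

Day-of-year of August 28, 2088: 241.
Day-of-year of May 13, 2141: 133.
2088 has 366 days, so 366 − 241 = 125 days remain in 2088.
Full years 2089–2140: 40 common + 12 leap = 40×365 + 12×366 = 18992 days.
Total: 125 + 18992 + 133 = 19250 days.
19250 is a multiple of 7, so 13 May 2141 falls on the same weekday: Saturday.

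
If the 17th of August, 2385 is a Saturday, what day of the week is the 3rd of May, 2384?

Count forward from the earlier date (May 3, 2384) to the later (August 17, 2385):
Day-of-year of May 3, 2384: 124.
Day-of-year of August 17, 2385: 229.
2384 has 366 days, so 366 − 124 = 242 days remain in 2384.
Total: 242 + 229 = 471 days.
471 mod 7 = 2, so 2 days before Saturday is Thursday.

Thursday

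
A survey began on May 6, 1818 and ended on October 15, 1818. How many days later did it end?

May 1818: 31 − 6 = 25 days remain.
Then June (30), July (31), August (31), September (30): 30 + 31 + 31 + 30 = 122 days.
October 1–15, 1818: 15 days.
Total: 25 + 122 + 15 = 162 days.

162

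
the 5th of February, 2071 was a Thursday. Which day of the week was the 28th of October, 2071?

Wednesday

February 2071: 28 − 5 = 23 days remain (2071 is not a leap year, so February has 28 days).
Then March (31), April (30), May (31), June (30), July (31), August (31), September (30): 31 + 30 + 31 + 30 + 31 + 31 + 30 = 214 days.
October 1–28, 2071: 28 days.
Total: 23 + 214 + 28 = 265 days.
265 mod 7 = 6, so 6 days after Thursday is Wednesday.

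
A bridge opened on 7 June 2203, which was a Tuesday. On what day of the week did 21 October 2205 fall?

June 2203: 30 − 7 = 23 days remain.
Then 27 full months totalling 823 days.
October 1–21, 2205: 21 days.
Total: 23 + 823 + 21 = 867 days.
867 mod 7 = 6, so 6 days after Tuesday is Monday.

Monday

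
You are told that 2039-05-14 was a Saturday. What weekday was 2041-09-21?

Day-of-year of May 14, 2039: 134.
Day-of-year of September 21, 2041: 264.
2039 has 365 days, so 365 − 134 = 231 days remain in 2039.
Full years: 2040: 366. Sum = 366.
Total: 231 + 366 + 264 = 861 days.
861 is a multiple of 7, so 2041-09-21 falls on the same weekday: Saturday.

Saturday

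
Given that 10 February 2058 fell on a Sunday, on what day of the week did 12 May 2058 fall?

February 2058: 28 − 10 = 18 days remain (2058 is not a leap year, so February has 28 days).
Then March (31), April (30): 31 + 30 = 61 days.
May 1–12, 2058: 12 days.
Total: 18 + 61 + 12 = 91 days.
91 is a multiple of 7, so 12 May 2058 falls on the same weekday: Sunday.

Sunday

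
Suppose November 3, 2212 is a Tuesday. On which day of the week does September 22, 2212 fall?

Count forward from the earlier date (September 22, 2212) to the later (November 3, 2212):
September 2212: 30 − 22 = 8 days remain.
Then October (31): 31 days.
November 1–3, 2212: 3 days.
Total: 8 + 31 + 3 = 42 days.
42 is a multiple of 7, so September 22, 2212 falls on the same weekday: Tuesday.

Tuesday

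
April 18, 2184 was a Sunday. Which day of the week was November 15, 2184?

Monday

April 2184: 30 − 18 = 12 days remain.
Then May (31), June (30), July (31), August (31), September (30), October (31): 31 + 30 + 31 + 31 + 30 + 31 = 184 days.
November 1–15, 2184: 15 days.
Total: 12 + 184 + 15 = 211 days.
211 mod 7 = 1, so 1 day after Sunday is Monday.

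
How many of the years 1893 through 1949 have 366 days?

Years divisible by 4: 1896, 1900, …, 1948 — 14 in all.
Of these, 1900 is divisible by 100 but not 400, so not leap.
Leap years: 14 − 1 = 13.

13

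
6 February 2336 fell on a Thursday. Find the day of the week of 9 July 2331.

Thursday

Count forward from the earlier date (July 9, 2331) to the later (February 6, 2336):
July 9, 2331 → July 9, 2332: 366 days (2332 is a leap year).
July 9, 2332 → July 9, 2333: 365 days.
July 9, 2333 → July 9, 2334: 365 days.
July 9, 2334 → July 9, 2335: 365 days.
July 2335: 31 − 9 = 22 days remain.
Then August (31), September (30), October (31), November (30), December (31), January (31): 31 + 30 + 31 + 30 + 31 + 31 = 184 days.
February 1–6, 2336: 6 days (2336 is a leap year).
Residual: 212 days.
Total: 1673 days.
1673 is a multiple of 7, so 9 July 2331 falls on the same weekday: Thursday.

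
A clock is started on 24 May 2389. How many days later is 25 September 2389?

May 2389: 31 − 24 = 7 days remain.
Then June (30), July (31), August (31): 30 + 31 + 31 = 92 days.
September 1–25, 2389: 25 days.
Total: 7 + 92 + 25 = 124 days.

124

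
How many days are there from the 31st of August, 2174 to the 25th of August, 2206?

11681

Day-of-year of August 31, 2174: 243.
Day-of-year of August 25, 2206: 237.
2174 has 365 days, so 365 − 243 = 122 days remain in 2174.
Full years 2175–2205: 24 common + 7 leap = 24×365 + 7×366 = 11322 days.
Total: 122 + 11322 + 237 = 11681 days.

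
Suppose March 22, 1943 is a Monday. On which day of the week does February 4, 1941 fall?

Count forward from the earlier date (February 4, 1941) to the later (March 22, 1943):
February 1941: 28 − 4 = 24 days remain (1941 is not a leap year, so February has 28 days).
Then 24 full months totalling 730 days.
March 1–22, 1943: 22 days.
Total: 24 + 730 + 22 = 776 days.
776 mod 7 = 6, so 6 days before Monday is Tuesday.

Tuesday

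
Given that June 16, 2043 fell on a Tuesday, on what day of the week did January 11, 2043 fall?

Sunday

Count forward from the earlier date (January 11, 2043) to the later (June 16, 2043):
January 2043: 31 − 11 = 20 days remain.
Then February 2043 (28), March (31), April (30), May (31): 28 + 31 + 30 + 31 = 120 days.
June 1–16, 2043: 16 days.
Total: 20 + 120 + 16 = 156 days.
156 mod 7 = 2, so 2 days before Tuesday is Sunday.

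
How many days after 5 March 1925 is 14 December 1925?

284

March 1925: 31 − 5 = 26 days remain.
Then April (30), May (31), June (30), July (31), August (31), September (30), October (31), November (30): 30 + 31 + 30 + 31 + 31 + 30 + 31 + 30 = 244 days.
December 1–14, 1925: 14 days.
Total: 26 + 244 + 14 = 284 days.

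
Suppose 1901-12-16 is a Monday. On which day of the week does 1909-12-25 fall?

Day-of-year of December 16, 1901: 350.
Day-of-year of December 25, 1909: 359.
1901 has 365 days, so 365 − 350 = 15 days remain in 1901.
Full years 1902–1908: 5 common + 2 leap = 5×365 + 2×366 = 2557 days.
Total: 15 + 2557 + 359 = 2931 days.
2931 mod 7 = 5, so 5 days after Monday is Saturday.

Saturday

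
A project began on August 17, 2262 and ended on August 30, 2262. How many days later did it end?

13

Within August 2262: 30 − 17 = 13 days.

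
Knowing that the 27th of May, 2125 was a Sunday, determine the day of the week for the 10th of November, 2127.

Monday

May 2125: 31 − 27 = 4 days remain.
Then 29 full months totalling 883 days.
November 1–10, 2127: 10 days.
Total: 4 + 883 + 10 = 897 days.
897 mod 7 = 1, so 1 day after Sunday is Monday.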